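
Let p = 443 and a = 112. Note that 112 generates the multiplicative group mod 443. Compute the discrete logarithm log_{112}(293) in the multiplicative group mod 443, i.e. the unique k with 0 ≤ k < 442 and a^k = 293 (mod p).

376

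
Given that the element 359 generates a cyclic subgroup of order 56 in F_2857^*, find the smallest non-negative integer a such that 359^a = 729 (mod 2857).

Successive powers of 359 modulo 2857:
  359^0=1  359^1=359  359^2=316  359^3=2021  359^4=2718  359^5=1525
  359^6=1788  359^7=1924  359^8=2179  359^9=2300  359^10=27  359^11=1122
  359^12=2818  359^13=284  359^14=1961  359^15=1177  359^16=2564  359^17=522
  359^18=1693  359^19=2103  359^20=729
So 359^20 ≡ 729 (mod 2857), giving a = 20.

20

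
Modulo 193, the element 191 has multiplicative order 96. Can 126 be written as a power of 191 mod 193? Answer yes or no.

126 ∈ ⟨191⟩ iff 126^96 ≡ 1 (mod 193), since |⟨191⟩| = 96.
126^96 mod 193 = 1.
Since 1 = 1, 126 lies in the subgroup.

yes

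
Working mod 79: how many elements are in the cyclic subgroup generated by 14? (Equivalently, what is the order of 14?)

26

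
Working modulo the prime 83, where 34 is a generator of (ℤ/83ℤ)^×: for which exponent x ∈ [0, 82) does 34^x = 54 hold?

Baby-step giant-step with m = ceil(sqrt(82)) = 10.
Baby table (34^j mod 83 for j=0..9):
  0:1  1:34  2:77  3:45  4:36  5:62  6:33  7:43
  8:51  9:74
Giant step factor: 34^(-10) ≡ 16 (mod 83).
Scan 54·16^i mod 83 for i = 0, 1, …:
  i=0: 54   i=1: 34
Match at i=1, j=1: x = 1·10 + 1 = 11.

11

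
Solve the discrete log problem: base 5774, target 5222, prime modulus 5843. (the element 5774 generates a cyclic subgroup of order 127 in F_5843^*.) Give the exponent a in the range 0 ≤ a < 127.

42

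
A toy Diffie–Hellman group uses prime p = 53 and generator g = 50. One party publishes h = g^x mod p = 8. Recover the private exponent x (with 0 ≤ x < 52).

Baby-step giant-step with m = ceil(sqrt(52)) = 8.
Baby table (50^j mod 53 for j=0..7):
  0:1  1:50  2:9  3:26  4:28  5:22  6:40  7:39
Giant step factor: 50^(-8) ≡ 24 (mod 53).
Scan 8·24^i mod 53 for i = 0, 1, …:
  i=0: 8   i=1: 33   i=2: 50
Match at i=2, j=1: x = 2·8 + 1 = 17.

17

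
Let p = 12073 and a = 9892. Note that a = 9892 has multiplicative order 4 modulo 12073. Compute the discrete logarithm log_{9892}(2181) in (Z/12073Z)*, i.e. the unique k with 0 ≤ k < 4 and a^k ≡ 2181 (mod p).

3

Successive powers of 9892 modulo 12073:
  9892^0=1  9892^1=9892  9892^2=12072  9892^3=2181
So 9892^3 ≡ 2181 (mod 12073), giving k = 3.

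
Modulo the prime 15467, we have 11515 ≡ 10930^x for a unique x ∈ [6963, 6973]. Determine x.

Compute 10930^6963 mod 15467 = 2527, then multiply by 10930 repeatedly:
  10930^6963=2527  10930^6964=11515
Found 11515 at exponent 6964.

6964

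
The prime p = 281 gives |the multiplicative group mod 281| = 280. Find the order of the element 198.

The order of 198 must divide p − 1 = 280 = 2^3 · 5 · 7.
Divisors: 1, 2, 4, 5, 7, 8, 10, 14, 20, 28, 35, 40, 56, 70, 140, 280.
Check each in increasing order: 198^1 ≡ 198;  198^2 ≡ 145;  198^4 ≡ 231;  198^5 ≡ 216;  198^7 ≡ 129;  198^8 ≡ 252;  198^10 ≡ 10;  198^14 ≡ 62;  198^20 ≡ 100;  198^28 ≡ 191;  198^35 ≡ 192;  198^40 ≡ 165;  198^56 ≡ 232;  198^70 ≡ 53;  198^140 ≡ 280;  198^280 ≡ 1.
Smallest exponent giving 1 is 280.

280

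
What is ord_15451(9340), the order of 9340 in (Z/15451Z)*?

The order of 9340 must divide p − 1 = 15450 = 2 · 3 · 5^2 · 103.
Divisors: 1, 2, 3, 5, 6, 10, 15, 25, 30, 50, 75, 103, 150, 206, 309, 515, 618, 1030, 1545, 2575, 3090, 5150, 7725, 15450.
Check each in increasing order: 9340^1 ≡ 9340;  9340^2 ≡ 14705;  9340^3 ≡ 761;  9340^5 ≡ 3981;  9340^6 ≡ 7434;  9340^10 ≡ 11086;  9340^15 ≡ 5310;  9340^25 ≡ 13801;  9340^30 ≡ 13476;  9340^50 ≡ 3124;  9340^75 ≡ 6034;  9340^103 ≡ 6613;  9340^150 ≡ 6600;  9340^206 ≡ 5439;  9340^309 ≡ 13630;  9340^515 ≡ 15123;  9340^618 ≡ 9527;  9340^1030 ≡ 14878;  9340^1545 ≡ 2532;  9340^2575 ≡ 1558;  9340^3090 ≡ 14310;  9340^5150 ≡ 1557;  9340^7725 ≡ 15450;  9340^15450 ≡ 1.
Smallest exponent giving 1 is 15450.

15450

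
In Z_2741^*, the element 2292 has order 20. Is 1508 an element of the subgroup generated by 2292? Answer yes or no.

⟨2292⟩ has order 20; its elements mod 2741 are {1, 65, 253, 449, 525, 656, 966, 1216, 1233, 1257, 1484, 1508, 1525, 1775, 2085, 2216, 2292, 2488, 2676, 2740}.
1508 is in this set.

yes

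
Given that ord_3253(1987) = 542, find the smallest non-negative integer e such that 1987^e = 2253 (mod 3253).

Baby-step giant-step with m = ceil(sqrt(542)) = 24.
Baby table (1987^j mod 3253 for j=0..23):
  0:1  1:1987  2:2280  3:2184  4:106  5:2430  6:958  7:541
  8:1477  9:593  10:705  11:2045  12:418  13:1051  14:3164  15:2072
  16:2019  17:804  18:325  19:1681  20:2569  21:646  22:1920  23:2524
Giant step factor: 1987^(-24) ≡ 1030 (mod 3253).
Scan 2253·1030^i mod 3253 for i = 0, 1, …:
  i=0: 2253   i=1: 1201   i=2: 890   i=3: 2607
  i=4: 1485   i=5: 640   i=6: 2094   i=7: 81
  i=8: 2105   i=9: 1652     …   i=14: 1415
  i=15: 106
Match at i=15, j=4: e = 15·24 + 4 = 364.

364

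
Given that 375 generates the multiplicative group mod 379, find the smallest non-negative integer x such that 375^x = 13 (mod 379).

251

Baby-step giant-step with m = ceil(sqrt(378)) = 20.
Baby table (375^j mod 379 for j=0..19):
  0:1  1:375  2:16  3:315  4:256  5:113  6:306  7:292
  8:348  9:124  10:262  11:89  12:23  13:287  14:368  15:44
  16:203  17:325  18:216  19:273
Giant step factor: 375^(-20) ≡ 219 (mod 379).
Scan 13·219^i mod 379 for i = 0, 1, …:
  i=0: 13   i=1: 194   i=2: 38   i=3: 363
  i=4: 286   i=5: 99   i=6: 78   i=7: 27
  i=8: 228   i=9: 283   i=10: 200   i=11: 215
  i=12: 89
Match at i=12, j=11: x = 12·20 + 11 = 251.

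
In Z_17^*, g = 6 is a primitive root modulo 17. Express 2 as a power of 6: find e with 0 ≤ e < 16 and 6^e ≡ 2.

Successive powers of 6 modulo 17:
  6^0=1  6^1=6  6^2=2
So 6^2 ≡ 2 (mod 17), giving e = 2.

2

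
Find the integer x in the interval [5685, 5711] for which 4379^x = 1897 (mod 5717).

5708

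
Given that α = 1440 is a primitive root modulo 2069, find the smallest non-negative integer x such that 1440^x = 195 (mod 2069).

1476

Baby-step giant-step with m = ceil(sqrt(2068)) = 46.
Baby table (1440^j mod 2069 for j=0..45):
  0:1  1:1440  2:462  3:1131  4:337  5:1134  6:519  7:451
  8:1843  9:1462  10:1107  11:950  12:391  13:272  14:639  15:1524
  16:1420  17:628  18:167  19:476  20:601  21:598  22:416  23:1099
  24:1844  25:833  26:1569  27:12  28:728  29:1406  30:1158  31:1975
  32:1194  33:21  34:1274  35:1426  36:992  37:870  38:1055  39:554
  40:1195  41:1461  42:1736  43:488  44:1329  45:2004
Giant step factor: 1440^(-46) ≡ 372 (mod 2069).
Scan 195·372^i mod 2069 for i = 0, 1, …:
  i=0: 195   i=1: 125   i=2: 982   i=3: 1160
  i=4: 1168   i=5: 6   i=6: 163   i=7: 635
  i=8: 354   i=9: 1341     …   i=31: 774
  i=32: 337
Match at i=32, j=4: x = 32·46 + 4 = 1476.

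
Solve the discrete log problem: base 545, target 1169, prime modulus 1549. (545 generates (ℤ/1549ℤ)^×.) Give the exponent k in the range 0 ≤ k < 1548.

777

Baby-step giant-step with m = ceil(sqrt(1548)) = 40.
Baby table (545^j mod 1549 for j=0..39):
  0:1  1:545  2:1166  3:380  4:1083  5:66  6:343  7:1055
  8:296  9:224  10:1258  11:952  12:1474  13:948  14:843  15:931
  16:872  17:1246  18:608  19:1423  20:1035  21:239  22:139  23:1403
  24:978  25:154  26:284  27:1429  28:1207  29:1039  30:870  31:156
  32:1374  33:663  34:418  35:107  36:1002  37:842  38:386  39:1255
Giant step factor: 545^(-40) ≡ 1075 (mod 1549).
Scan 1169·1075^i mod 1549 for i = 0, 1, …:
  i=0: 1169   i=1: 436   i=2: 902   i=3: 1525
  i=4: 533   i=5: 1394   i=6: 667   i=7: 1387
  i=8: 887   i=9: 890     …   i=18: 932
  i=19: 1246
Match at i=19, j=17: k = 19·40 + 17 = 777.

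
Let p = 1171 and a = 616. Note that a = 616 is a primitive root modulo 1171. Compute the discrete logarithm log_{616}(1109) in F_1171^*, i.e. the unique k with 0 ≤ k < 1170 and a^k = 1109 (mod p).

Baby-step giant-step with m = ceil(sqrt(1170)) = 35.
Baby table (616^j mod 1171 for j=0..34):
  0:1  1:616  2:52  3:415  4:362  5:502  6:88  7:342
  8:1063  9:219  10:239  11:849  12:718  13:821  14:1035  15:536
  16:1125  17:939  18:1121  19:817  20:913  21:328  22:636  23:662
  24:284  25:465  26:716  27:760  28:931  29:877  30:401  31:1106
  32:945  33:133  34:1129
Giant step factor: 616^(-35) ≡ 330 (mod 1171).
Scan 1109·330^i mod 1171 for i = 0, 1, …:
  i=0: 1109   i=1: 618   i=2: 186   i=3: 488
  i=4: 613   i=5: 878   i=6: 503   i=7: 879
  i=8: 833   i=9: 876     …   i=14: 929
  i=15: 939
Match at i=15, j=17: k = 15·35 + 17 = 542.

542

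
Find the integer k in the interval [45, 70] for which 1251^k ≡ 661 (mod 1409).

Compute 1251^45 mod 1409 = 467, then multiply by 1251 repeatedly:
  1251^45=467  1251^46=891  1251^47=122  1251^48=450  1251^49=759
  1251^50=1252  1251^51=853  1251^52=490  1251^53=75  1251^54=831
  1251^55=1148  1251^56=377  1251^57=1021  1251^58=717  1251^59=843
  1251^60=661
Found 661 at exponent 60.

60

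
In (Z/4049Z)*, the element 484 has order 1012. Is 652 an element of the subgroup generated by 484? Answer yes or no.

no

652 ∈ ⟨484⟩ iff 652^1012 ≡ 1 (mod 4049), since |⟨484⟩| = 1012.
652^1012 mod 4049 = 3165.
Since 3165 ≠ 1, 652 does not lie in the subgroup.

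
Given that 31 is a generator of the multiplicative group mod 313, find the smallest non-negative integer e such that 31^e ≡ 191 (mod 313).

283

Baby-step giant-step with m = ceil(sqrt(312)) = 18.
Baby table (31^j mod 313 for j=0..17):
  0:1  1:31  2:22  3:56  4:171  5:293  6:6  7:186
  8:132  9:23  10:87  11:193  12:36  13:177  14:166  15:138
  16:209  17:219
Giant step factor: 31^(-18) ≡ 242 (mod 313).
Scan 191·242^i mod 313 for i = 0, 1, …:
  i=0: 191   i=1: 211   i=2: 43   i=3: 77
  i=4: 167   i=5: 37   i=6: 190   i=7: 282
  i=8: 10   i=9: 229     …   i=14: 46
  i=15: 177
Match at i=15, j=13: e = 15·18 + 13 = 283.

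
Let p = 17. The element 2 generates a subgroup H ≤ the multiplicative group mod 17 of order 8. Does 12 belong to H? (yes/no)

12 ∈ ⟨2⟩ iff 12^8 ≡ 1 (mod 17), since |⟨2⟩| = 8.
12^8 mod 17 = 16.
Since 16 ≠ 1, 12 does not lie in the subgroup.

no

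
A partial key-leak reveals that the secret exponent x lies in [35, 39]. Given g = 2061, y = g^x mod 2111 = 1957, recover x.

Compute 2061^35 mod 2111 = 1442, then multiply by 2061 repeatedly:
  2061^35=1442  2061^36=1785  2061^37=1523  2061^38=1957
Found 1957 at exponent 38.

38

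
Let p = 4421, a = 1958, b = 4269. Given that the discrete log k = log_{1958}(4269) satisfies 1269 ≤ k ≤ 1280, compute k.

1272

Compute 1958^1269 mod 4421 = 1208, then multiply by 1958 repeatedly:
  1958^1269=1208  1958^1270=29  1958^1271=3730  1958^1272=4269
Found 4269 at exponent 1272.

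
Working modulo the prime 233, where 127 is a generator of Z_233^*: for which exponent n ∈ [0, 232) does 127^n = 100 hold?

166

Baby-step giant-step with m = ceil(sqrt(232)) = 16.
Baby table (127^j mod 233 for j=0..15):
  0:1  1:127  2:52  3:80  4:141  5:199  6:109  7:96
  8:76  9:99  10:224  11:22  12:231  13:212  14:129  15:73
Giant step factor: 127^(-16) ≡ 19 (mod 233).
Scan 100·19^i mod 233 for i = 0, 1, …:
  i=0: 100   i=1: 36   i=2: 218   i=3: 181
  i=4: 177   i=5: 101   i=6: 55   i=7: 113
  i=8: 50   i=9: 18   i=10: 109
Match at i=10, j=6: n = 10·16 + 6 = 166.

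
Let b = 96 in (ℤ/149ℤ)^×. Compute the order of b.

The order of 96 must divide p − 1 = 148 = 2^2 · 37.
Divisors: 1, 2, 4, 37, 74, 148.
Check each in increasing order: 96^1 ≡ 96;  96^2 ≡ 127;  96^4 ≡ 37;  96^37 ≡ 1.
Smallest exponent giving 1 is 37.

37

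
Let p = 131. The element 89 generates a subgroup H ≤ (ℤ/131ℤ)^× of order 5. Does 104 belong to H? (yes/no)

no

⟨89⟩ has order 5; its elements mod 131 are {1, 53, 58, 61, 89}.
104 is not in this set.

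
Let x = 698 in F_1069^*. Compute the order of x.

The order of 698 must divide p − 1 = 1068 = 2^2 · 3 · 89.
Divisors: 1, 2, 3, 4, 6, 12, 89, 178, 267, 356, 534, 1068.
Check each in increasing order: 698^1 ≡ 698;  698^2 ≡ 809;  698^3 ≡ 250;  698^4 ≡ 253;  698^6 ≡ 498;  698^12 ≡ 1065;  698^89 ≡ 820;  698^178 ≡ 1068;  698^267 ≡ 249;  698^356 ≡ 1.
Smallest exponent giving 1 is 356.

356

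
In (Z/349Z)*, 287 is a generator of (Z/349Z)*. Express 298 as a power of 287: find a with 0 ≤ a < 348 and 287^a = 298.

14

Baby-step giant-step with m = ceil(sqrt(348)) = 19.
Baby table (287^j mod 349 for j=0..18):
  0:1  1:287  2:5  3:39  4:25  5:195  6:125  7:277
  8:276  9:338  10:333  11:294  12:269  13:74  14:298  15:21
  16:94  17:105  18:121
Giant step factor: 287^(-19) ≡ 117 (mod 349).
Scan 298·117^i mod 349 for i = 0, 1, …:
  i=0: 298
Match at i=0, j=14: a = 0·19 + 14 = 14.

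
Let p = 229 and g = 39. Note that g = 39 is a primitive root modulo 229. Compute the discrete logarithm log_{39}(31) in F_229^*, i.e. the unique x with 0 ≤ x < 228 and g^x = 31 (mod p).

5

Successive powers of 39 modulo 229:
  39^0=1  39^1=39  39^2=147  39^3=8  39^4=83  39^5=31
So 39^5 ≡ 31 (mod 229), giving x = 5.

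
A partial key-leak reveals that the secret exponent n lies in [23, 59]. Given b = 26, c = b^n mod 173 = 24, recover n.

58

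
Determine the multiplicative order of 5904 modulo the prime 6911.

The order of 5904 must divide p − 1 = 6910 = 2 · 5 · 691.
Divisors: 1, 2, 5, 10, 691, 1382, 3455, 6910.
Check each in increasing order: 5904^1 ≡ 5904;  5904^2 ≡ 5043;  5904^5 ≡ 6516;  5904^10 ≡ 3983;  5904^691 ≡ 1.
Smallest exponent giving 1 is 691.

691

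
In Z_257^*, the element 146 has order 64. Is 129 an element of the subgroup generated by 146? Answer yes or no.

129 ∈ ⟨146⟩ iff 129^64 ≡ 1 (mod 257), since |⟨146⟩| = 64.
129^64 mod 257 = 1.
Since 1 = 1, 129 lies in the subgroup.

yes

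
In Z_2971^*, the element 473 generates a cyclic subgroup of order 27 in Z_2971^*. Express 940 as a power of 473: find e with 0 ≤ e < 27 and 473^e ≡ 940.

16

Successive powers of 473 modulo 2971:
  473^0=1  473^1=473  473^2=904  473^3=2739  473^4=191  473^5=1213
  473^6=346  473^7=253  473^8=829  473^9=2916  473^10=724  473^11=787
  473^12=876  473^13=1379  473^14=1618  473^15=1767  473^16=940
So 473^16 ≡ 940 (mod 2971), giving e = 16.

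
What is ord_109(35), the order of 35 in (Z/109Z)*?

27

The order of 35 must divide p − 1 = 108 = 2^2 · 3^3.
Divisors: 1, 2, 3, 4, 6, 9, 12, 18, 27, 36, 54, 108.
Check each in increasing order: 35^1 ≡ 35;  35^2 ≡ 26;  35^3 ≡ 38;  35^4 ≡ 22;  35^6 ≡ 27;  35^9 ≡ 45;  35^12 ≡ 75;  35^18 ≡ 63;  35^27 ≡ 1.
Smallest exponent giving 1 is 27.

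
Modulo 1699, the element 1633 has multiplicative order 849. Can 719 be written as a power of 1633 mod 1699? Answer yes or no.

no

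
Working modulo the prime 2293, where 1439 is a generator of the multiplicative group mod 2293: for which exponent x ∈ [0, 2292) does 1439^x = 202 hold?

597

Baby-step giant-step with m = ceil(sqrt(2292)) = 48.
Baby table (1439^j mod 2293 for j=0..47):
  0:1  1:1439  2:142  3:261  4:1820  5:374  6:1624  7:369
  8:1308  9:1952  10:3  11:2024  12:426  13:783  14:874  15:1122
  16:286  17:1107  18:1631  19:1270  20:9  21:1486  22:1278  23:56
  24:329  25:1073  26:858  27:1028  28:307  29:1517  30:27  31:2165
  32:1541  33:168  34:987  35:926  36:281  37:791  38:921  39:2258
  40:81  41:1909  42:37  43:504  44:668  45:485  46:843  47:80
Giant step factor: 1439^(-48) ≡ 161 (mod 2293).
Scan 202·161^i mod 2293 for i = 0, 1, …:
  i=0: 202   i=1: 420   i=2: 1123   i=3: 1949
  i=4: 1941   i=5: 653   i=6: 1948   i=7: 1780
  i=8: 2248   i=9: 1927   i=10: 692   i=11: 1348
  i=12: 1486
Match at i=12, j=21: x = 12·48 + 21 = 597.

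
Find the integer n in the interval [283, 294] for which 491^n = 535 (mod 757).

288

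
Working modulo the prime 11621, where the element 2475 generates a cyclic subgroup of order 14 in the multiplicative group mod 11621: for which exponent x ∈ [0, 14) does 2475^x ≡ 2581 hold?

3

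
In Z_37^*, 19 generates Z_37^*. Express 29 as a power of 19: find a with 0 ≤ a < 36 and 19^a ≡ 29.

Successive powers of 19 modulo 37:
  19^0=1  19^1=19  19^2=28  19^3=14  19^4=7  19^5=22
  19^6=11  19^7=24  19^8=12  19^9=6  19^10=3  19^11=20
  19^12=10  19^13=5  19^14=21  19^15=29
So 19^15 ≡ 29 (mod 37), giving a = 15.

15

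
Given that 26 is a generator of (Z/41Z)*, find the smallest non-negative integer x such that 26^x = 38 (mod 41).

35

Successive powers of 26 modulo 41:
  26^0=1  26^1=26  26^2=20  26^3=28  26^4=31  26^5=27
  26^6=5  26^7=7  26^8=18  26^9=17  26^10=32  26^11=12
  26^12=25  26^13=35  26^14=8  26^15=3  26^16=37  26^17=19
  26^18=2  26^19=11  26^20=40  26^21=15  26^22=21  26^23=13
  26^24=10  26^25=14  26^26=36  26^27=34  26^28=23  26^29=24
  26^30=9  26^31=29  26^32=16  26^33=6  26^34=33  26^35=38
So 26^35 ≡ 38 (mod 41), giving x = 35.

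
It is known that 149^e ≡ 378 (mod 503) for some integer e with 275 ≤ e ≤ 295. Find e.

Compute 149^275 mod 503 = 278, then multiply by 149 repeatedly:
  149^275=278  149^276=176  149^277=68  149^278=72  149^279=165
  149^280=441  149^281=319  149^282=249  149^283=382  149^284=79
  149^285=202  149^286=421  149^287=357  149^288=378
Found 378 at exponent 288.

288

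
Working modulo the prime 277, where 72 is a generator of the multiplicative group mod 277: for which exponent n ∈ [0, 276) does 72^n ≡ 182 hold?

Baby-step giant-step with m = ceil(sqrt(276)) = 17.
Baby table (72^j mod 277 for j=0..16):
  0:1  1:72  2:198  3:129  4:147  5:58  6:21  7:127
  8:3  9:216  10:40  11:110  12:164  13:174  14:63  15:104
  16:9
Giant step factor: 72^(-17) ≡ 56 (mod 277).
Scan 182·56^i mod 277 for i = 0, 1, …:
  i=0: 182   i=1: 220   i=2: 132   i=3: 190
  i=4: 114   i=5: 13   i=6: 174
Match at i=6, j=13: n = 6·17 + 13 = 115.

115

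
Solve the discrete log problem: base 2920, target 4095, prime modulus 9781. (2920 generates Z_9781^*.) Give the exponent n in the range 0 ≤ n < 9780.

5285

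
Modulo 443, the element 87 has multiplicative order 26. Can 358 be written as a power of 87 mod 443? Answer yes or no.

358 ∈ ⟨87⟩ iff 358^26 ≡ 1 (mod 443), since |⟨87⟩| = 26.
358^26 mod 443 = 169.
Since 169 ≠ 1, 358 does not lie in the subgroup.

no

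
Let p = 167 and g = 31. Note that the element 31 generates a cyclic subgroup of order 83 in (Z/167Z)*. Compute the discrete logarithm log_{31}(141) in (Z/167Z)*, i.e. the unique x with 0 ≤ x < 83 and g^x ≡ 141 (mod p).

Baby-step giant-step with m = ceil(sqrt(83)) = 10.
Baby table (31^j mod 167 for j=0..9):
  0:1  1:31  2:126  3:65  4:11  5:7  6:50  7:47
  8:121  9:77
Giant step factor: 31^(-10) ≡ 75 (mod 167).
Scan 141·75^i mod 167 for i = 0, 1, …:
  i=0: 141   i=1: 54   i=2: 42   i=3: 144
  i=4: 112   i=5: 50
Match at i=5, j=6: x = 5·10 + 6 = 56.

56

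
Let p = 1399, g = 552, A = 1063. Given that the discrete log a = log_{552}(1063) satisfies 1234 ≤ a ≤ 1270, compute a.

Compute 552^1234 mod 1399 = 1330, then multiply by 552 repeatedly:
  552^1234=1330  552^1235=1084  552^1236=995  552^1237=832  552^1238=392
  552^1239=938  552^1240=146  552^1241=849  552^1242=1382  552^1243=409
  552^1244=529  552^1245=1016  552^1246=1232  552^1247=150  552^1248=259
  552^1249=270  552^1250=746  552^1251=486  552^1252=1063
Found 1063 at exponent 1252.

1252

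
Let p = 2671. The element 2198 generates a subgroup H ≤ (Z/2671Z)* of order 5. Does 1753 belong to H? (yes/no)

no

⟨2198⟩ has order 5; its elements mod 2671 are {1, 1203, 2036, 2198, 2575}.
1753 is not in this set.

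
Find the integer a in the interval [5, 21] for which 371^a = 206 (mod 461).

7

Compute 371^5 mod 461 = 134, then multiply by 371 repeatedly:
  371^5=134  371^6=387  371^7=206
Found 206 at exponent 7.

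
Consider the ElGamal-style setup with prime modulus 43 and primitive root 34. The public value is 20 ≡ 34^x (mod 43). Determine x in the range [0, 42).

29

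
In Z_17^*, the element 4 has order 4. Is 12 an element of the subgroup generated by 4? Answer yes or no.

no

⟨4⟩ has order 4; its elements mod 17 are {1, 4, 13, 16}.
12 is not in this set.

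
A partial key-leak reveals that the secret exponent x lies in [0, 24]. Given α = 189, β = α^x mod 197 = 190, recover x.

16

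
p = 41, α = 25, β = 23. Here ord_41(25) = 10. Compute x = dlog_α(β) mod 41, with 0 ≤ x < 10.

Successive powers of 25 modulo 41:
  25^0=1  25^1=25  25^2=10  25^3=4  25^4=18  25^5=40
  25^6=16  25^7=31  25^8=37  25^9=23
So 25^9 ≡ 23 (mod 41), giving x = 9.

9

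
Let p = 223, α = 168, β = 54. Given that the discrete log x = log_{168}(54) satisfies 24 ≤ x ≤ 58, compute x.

57

Compute 168^24 mod 223 = 112, then multiply by 168 repeatedly:
  168^24=112  168^25=84  168^26=63  168^27=103  168^28=133
  168^29=44  168^30=33  168^31=192  168^32=144  168^33=108
  168^34=81  168^35=5  168^36=171  168^37=184  168^38=138
  168^39=215  168^40=217  168^41=107  168^42=136  168^43=102
  168^44=188  168^45=141  168^46=50  168^47=149  168^48=56
  168^49=42  168^50=143  168^51=163  168^52=178  168^53=22
  168^54=128  168^55=96  168^56=72  168^57=54
Found 54 at exponent 57.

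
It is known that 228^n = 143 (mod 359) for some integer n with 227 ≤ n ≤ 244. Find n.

227

Compute 228^227 mod 359 = 143, then multiply by 228 repeatedly:
  228^227=143
Found 143 at exponent 227.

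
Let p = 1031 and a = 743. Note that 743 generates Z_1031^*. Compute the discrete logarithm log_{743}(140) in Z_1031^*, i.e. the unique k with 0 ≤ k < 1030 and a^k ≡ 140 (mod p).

Baby-step giant-step with m = ceil(sqrt(1030)) = 33.
Baby table (743^j mod 1031 for j=0..32):
  0:1  1:743  2:464  3:398  4:848  5:123  6:661  7:367
  8:497  9:173  10:695  11:885  12:808  13:302  14:659  15:943
  16:600  17:408  18:30  19:639  20:517  21:599  22:696  23:597
  24:241  25:700  26:476  27:35  28:230  29:775  30:527  31:812
  32:181
Giant step factor: 743^(-33) ≡ 965 (mod 1031).
Scan 140·965^i mod 1031 for i = 0, 1, …:
  i=0: 140   i=1: 39   i=2: 519   i=3: 800
  i=4: 812
Match at i=4, j=31: k = 4·33 + 31 = 163.

163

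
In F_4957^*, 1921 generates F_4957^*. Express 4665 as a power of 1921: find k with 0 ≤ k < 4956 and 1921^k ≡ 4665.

223

Baby-step giant-step with m = ceil(sqrt(4956)) = 71.
Baby table (1921^j mod 4957 for j=0..70):
  0:1  1:1921  2:2233  3:1788  4:4504  5:2219  6:4636  7:2984
  8:1972  9:1064  10:1660  11:1509  12:3901  13:3794  14:1484  15:489
  16:2496  17:1397  18:1900  19:1548  20:4465  21:1655  22:1818  23:2650
  24:4768  25:3749  26:4265  27:4101  28:1348  29:1954  30:1185  31:1122
  32:4024  33:2141  34:3508  35:2305  36:1304  37:1699  38:2073  39:1762
  40:4128  41:3645  42:2761  43:4848  44:3762  45:4453  46:3388  47:4764
  48:1022  49:290  50:1906  51:3160  52:2992  53:2469  54:4057  55:1093
  56:2842  57:1825  58:1226  59:571  60:1394  61:1094  62:4763  63:4058
  64:3014  65:118  66:3613  67:773  68:2790  69:1073  70:4078
Giant step factor: 1921^(-71) ≡ 973 (mod 4957).
Scan 4665·973^i mod 4957 for i = 0, 1, …:
  i=0: 4665   i=1: 3390   i=2: 2065   i=3: 1660
Match at i=3, j=10: k = 3·71 + 10 = 223.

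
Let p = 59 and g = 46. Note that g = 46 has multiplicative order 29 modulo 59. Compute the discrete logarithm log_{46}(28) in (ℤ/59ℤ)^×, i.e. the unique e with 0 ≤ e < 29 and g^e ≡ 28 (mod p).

Successive powers of 46 modulo 59:
  46^0=1  46^1=46  46^2=51  46^3=45  46^4=5  46^5=53
  46^6=19  46^7=48  46^8=25  46^9=29  46^10=36  46^11=4
  46^12=7  46^13=27  46^14=3  46^15=20  46^16=35  46^17=17
  46^18=15  46^19=41  46^20=57  46^21=26  46^22=16  46^23=28
So 46^23 ≡ 28 (mod 59), giving e = 23.

23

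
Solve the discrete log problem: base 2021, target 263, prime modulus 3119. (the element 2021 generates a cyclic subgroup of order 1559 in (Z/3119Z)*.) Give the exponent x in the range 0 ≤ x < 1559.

Baby-step giant-step with m = ceil(sqrt(1559)) = 40.
Baby table (2021^j mod 3119 for j=0..39):
  0:1  1:2021  2:1670  3:312  4:514  5:167  6:655  7:1299
  8:2200  9:1625  10:2937  11:220  12:1722  13:2477  14:22  15:796
  16:2431  17:626  18:1951  19:555  20:1934  21:507  22:1615  23:1441
  24:2234  25:1721  26:456  27:1471  28:484  29:1917  30:459  31:1296
  32:2375  33:2853  34:2001  35:1797  36:1221  37:512  38:2363  39:434
Giant step factor: 2021^(-40) ≡ 2985 (mod 3119).
Scan 263·2985^i mod 3119 for i = 0, 1, …:
  i=0: 263   i=1: 2186   i=2: 262   i=3: 2320
  i=4: 1020   i=5: 556   i=6: 352   i=7: 2736
  i=8: 1418   i=9: 247     …   i=36: 1627
  i=37: 312
Match at i=37, j=3: x = 37·40 + 3 = 1483.

1483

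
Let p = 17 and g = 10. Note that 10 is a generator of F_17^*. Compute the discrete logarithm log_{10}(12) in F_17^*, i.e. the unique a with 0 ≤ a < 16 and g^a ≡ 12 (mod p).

Successive powers of 10 modulo 17:
  10^0=1  10^1=10  10^2=15  10^3=14  10^4=4  10^5=6
  10^6=9  10^7=5  10^8=16  10^9=7  10^10=2  10^11=3
  10^12=13  10^13=11  10^14=8  10^15=12
So 10^15 ≡ 12 (mod 17), giving a = 15.

15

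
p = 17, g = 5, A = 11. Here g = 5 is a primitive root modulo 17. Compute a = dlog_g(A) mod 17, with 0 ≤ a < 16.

11

Successive powers of 5 modulo 17:
  5^0=1  5^1=5  5^2=8  5^3=6  5^4=13  5^5=14
  5^6=2  5^7=10  5^8=16  5^9=12  5^10=9  5^11=11
So 5^11 ≡ 11 (mod 17), giving a = 11.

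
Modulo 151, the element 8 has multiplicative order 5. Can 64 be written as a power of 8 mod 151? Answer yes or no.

yes

64 ∈ ⟨8⟩ iff 64^5 ≡ 1 (mod 151), since |⟨8⟩| = 5.
64^5 mod 151 = 1.
Since 1 = 1, 64 lies in the subgroup.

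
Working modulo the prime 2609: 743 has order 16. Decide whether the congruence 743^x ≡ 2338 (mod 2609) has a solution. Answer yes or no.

⟨743⟩ has order 16; its elements mod 2609 are {1, 271, 389, 460, 572, 743, 1059, 1081, 1528, 1550, 1866, 2037, 2149, 2220, 2338, 2608}.
2338 is in this set.

yes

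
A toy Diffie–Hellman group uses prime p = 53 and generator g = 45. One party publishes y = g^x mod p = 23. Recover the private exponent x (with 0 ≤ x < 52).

39

Baby-step giant-step with m = ceil(sqrt(52)) = 8.
Baby table (45^j mod 53 for j=0..7):
  0:1  1:45  2:11  3:18  4:15  5:39  6:6  7:5
Giant step factor: 45^(-8) ≡ 49 (mod 53).
Scan 23·49^i mod 53 for i = 0, 1, …:
  i=0: 23   i=1: 14   i=2: 50   i=3: 12
  i=4: 5
Match at i=4, j=7: x = 4·8 + 7 = 39.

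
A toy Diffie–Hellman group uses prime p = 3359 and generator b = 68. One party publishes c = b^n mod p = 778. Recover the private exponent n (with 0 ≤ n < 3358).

Baby-step giant-step with m = ceil(sqrt(3358)) = 58.
Baby table (68^j mod 3359 for j=0..57):
  0:1  1:68  2:1265  3:2045  4:1341  5:495  6:70  7:1401
  8:1216  9:2072  10:3177  11:1060  12:1541  13:659  14:1145  15:603
  16:696  17:302  18:382  19:2463  20:2893  21:1902  22:1694  23:986
  24:3227  25:1101  26:970  27:2139  28:1015  29:1840  30:837  31:3172
  32:720  33:1934  34:511  35:1158  36:1487  37:346  38:15  39:1020
  40:2180  41:444  42:3320  43:707  44:1050  45:861  46:1445  47:849
  48:629  49:2464  50:2961  51:3167  52:380  53:2327  54:363  55:1171
  56:2371  57:3355
Giant step factor: 68^(-58) ≡ 778 (mod 3359).
Scan 778·778^i mod 3359 for i = 0, 1, …:
  i=0: 778   i=1: 664   i=2: 2665   i=3: 867
  i=4: 2726   i=5: 1299   i=6: 2922   i=7: 2632
  i=8: 2065   i=9: 968     …   i=55: 769
  i=56: 380
Match at i=56, j=52: n = 56·58 + 52 = 3300.

3300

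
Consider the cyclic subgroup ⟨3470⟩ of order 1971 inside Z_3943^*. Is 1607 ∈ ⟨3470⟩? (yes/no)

1607 ∈ ⟨3470⟩ iff 1607^1971 ≡ 1 (mod 3943), since |⟨3470⟩| = 1971.
1607^1971 mod 3943 = 3942.
Since 3942 ≠ 1, 1607 does not lie in the subgroup.

no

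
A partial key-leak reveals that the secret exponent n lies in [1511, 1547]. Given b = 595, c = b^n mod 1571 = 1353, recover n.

Compute 595^1511 mod 1571 = 332, then multiply by 595 repeatedly:
  595^1511=332  595^1512=1165  595^1513=364  595^1514=1353
Found 1353 at exponent 1514.

1514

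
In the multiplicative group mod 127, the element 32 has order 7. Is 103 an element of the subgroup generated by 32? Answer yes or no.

⟨32⟩ has order 7; its elements mod 127 are {1, 2, 4, 8, 16, 32, 64}.
103 is not in this set.

no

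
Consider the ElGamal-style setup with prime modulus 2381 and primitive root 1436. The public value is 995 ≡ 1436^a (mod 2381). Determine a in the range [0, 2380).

193

Baby-step giant-step with m = ceil(sqrt(2380)) = 49.
Baby table (1436^j mod 2381 for j=0..48):
  0:1  1:1436  2:150  3:1110  4:1071  5:2211  6:1123  7:691
  8:1780  9:1267  10:328  11:1951  12:1580  13:2168  14:1281  15:1384
  16:1670  17:453  18:495  19:1282  20:439  21:1820  22:1563  23:1566
  24:1112  25:1562  26:130  27:962  28:452  29:1440  30:1132  31:1710
  32:749  33:1733  34:443  35:421  36:2163  37:1244  38:634  39:882
  40:2241  41:1345  42:429  43:1746  44:63  45:2371  46:2307  47:881
  48:805
Giant step factor: 1436^(-49) ≡ 1323 (mod 2381).
Scan 995·1323^i mod 2381 for i = 0, 1, …:
  i=0: 995   i=1: 2073   i=2: 2048   i=3: 2307
Match at i=3, j=46: a = 3·49 + 46 = 193.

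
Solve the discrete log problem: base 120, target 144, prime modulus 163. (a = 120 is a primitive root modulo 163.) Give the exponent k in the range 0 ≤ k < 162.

112

Baby-step giant-step with m = ceil(sqrt(162)) = 13.
Baby table (120^j mod 163 for j=0..12):
  0:1  1:120  2:56  3:37  4:39  5:116  6:65  7:139
  8:54  9:123  10:90  11:42  12:150
Giant step factor: 120^(-13) ≡ 7 (mod 163).
Scan 144·7^i mod 163 for i = 0, 1, …:
  i=0: 144   i=1: 30   i=2: 47   i=3: 3
  i=4: 21   i=5: 147   i=6: 51   i=7: 31
  i=8: 54
Match at i=8, j=8: k = 8·13 + 8 = 112.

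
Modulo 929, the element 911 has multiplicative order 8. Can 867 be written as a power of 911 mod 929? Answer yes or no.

⟨911⟩ has order 8; its elements mod 929 are {1, 18, 258, 324, 605, 671, 911, 928}.
867 is not in this set.

no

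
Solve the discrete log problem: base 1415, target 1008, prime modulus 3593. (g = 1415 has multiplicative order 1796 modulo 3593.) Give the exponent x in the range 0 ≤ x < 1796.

1381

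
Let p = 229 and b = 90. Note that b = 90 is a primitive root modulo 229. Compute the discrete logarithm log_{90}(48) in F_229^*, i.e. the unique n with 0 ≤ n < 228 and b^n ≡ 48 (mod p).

Baby-step giant-step with m = ceil(sqrt(228)) = 16.
Baby table (90^j mod 229 for j=0..15):
  0:1  1:90  2:85  3:93  4:126  5:119  6:176  7:39
  8:75  9:109  10:192  11:105  12:61  13:223  14:147  15:177
Giant step factor: 90^(-16) ≡ 158 (mod 229).
Scan 48·158^i mod 229 for i = 0, 1, …:
  i=0: 48   i=1: 27   i=2: 144   i=3: 81
  i=4: 203   i=5: 14   i=6: 151   i=7: 42
  i=8: 224   i=9: 126
Match at i=9, j=4: n = 9·16 + 4 = 148.

148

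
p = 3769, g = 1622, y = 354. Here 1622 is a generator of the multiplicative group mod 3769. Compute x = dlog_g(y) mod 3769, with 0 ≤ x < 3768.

709

Baby-step giant-step with m = ceil(sqrt(3768)) = 62.
Baby table (1622^j mod 3769 for j=0..61):
  0:1  1:1622  2:122  3:1896  4:3577  5:1403  6:2959  7:1561
  8:2943  9:1992  10:991  11:1808  12:294  13:1974  14:1947  15:3381
  16:87  17:1661  18:3076  19:2885  20:2141  21:1453  22:1141  23:123
  24:3518  25:3699  26:3299  27:2767  28:2964  29:2133  30:3553  31:165
  32:31  33:1285  34:13  35:2241  36:1586  37:2034  38:1273  39:3163
  40:777  41:1448  42:569  43:3282  44:1576  45:890  46:53  47:3048
  48:2697  49:2494  50:1131  51:2748  52:2298  53:3584  54:1450  55:44
  56:3526  57:1599  58:506  59:2859  60:1428  61:2050
Giant step factor: 1622^(-62) ≡ 3675 (mod 3769).
Scan 354·3675^i mod 3769 for i = 0, 1, …:
  i=0: 354   i=1: 645   i=2: 3443   i=3: 492
  i=4: 2749   i=5: 1655   i=6: 2728   i=7: 3629
  i=8: 1853   i=9: 2961   i=10: 572   i=11: 2767
Match at i=11, j=27: x = 11·62 + 27 = 709.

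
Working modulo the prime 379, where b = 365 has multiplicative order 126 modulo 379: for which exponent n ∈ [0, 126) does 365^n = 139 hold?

Baby-step giant-step with m = ceil(sqrt(126)) = 12.
Baby table (365^j mod 379 for j=0..11):
  0:1  1:365  2:196  3:288  4:137  5:356  6:322  7:40
  8:198  9:260  10:150  11:174
Giant step factor: 365^(-12) ≡ 255 (mod 379).
Scan 139·255^i mod 379 for i = 0, 1, …:
  i=0: 139   i=1: 198
Match at i=1, j=8: n = 1·12 + 8 = 20.

20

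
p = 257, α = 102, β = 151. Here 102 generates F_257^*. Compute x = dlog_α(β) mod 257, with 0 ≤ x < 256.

97

Baby-step giant-step with m = ceil(sqrt(256)) = 16.
Baby table (102^j mod 257 for j=0..15):
  0:1  1:102  2:124  3:55  4:213  5:138  6:198  7:150
  8:137  9:96  10:26  11:82  12:140  13:145  14:141  15:247
Giant step factor: 102^(-16) ≡ 225 (mod 257).
Scan 151·225^i mod 257 for i = 0, 1, …:
  i=0: 151   i=1: 51   i=2: 167   i=3: 53
  i=4: 103   i=5: 45   i=6: 102
Match at i=6, j=1: x = 6·16 + 1 = 97.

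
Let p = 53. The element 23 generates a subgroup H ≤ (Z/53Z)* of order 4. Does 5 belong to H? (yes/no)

⟨23⟩ has order 4; its elements mod 53 are {1, 23, 30, 52}.
5 is not in this set.

no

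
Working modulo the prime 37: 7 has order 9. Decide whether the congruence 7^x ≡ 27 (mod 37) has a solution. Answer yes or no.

⟨7⟩ has order 9; its elements mod 37 are {1, 7, 9, 10, 12, 16, 26, 33, 34}.
27 is not in this set.

no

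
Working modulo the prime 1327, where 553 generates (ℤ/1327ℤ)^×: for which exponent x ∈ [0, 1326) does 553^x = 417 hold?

Baby-step giant-step with m = ceil(sqrt(1326)) = 37.
Baby table (553^j mod 1327 for j=0..36):
  0:1  1:553  2:599  3:824  4:511  5:1259  6:879  7:405
  8:1029  9:1081  10:643  11:1270  12:327  13:359  14:804  15:67
  16:1222  17:323  18:801  19:1062  20:752  21:505  22:595  23:1266
  24:769  25:617  26:162  27:677  28:167  29:788  30:508  31:927
  32:409  33:587  34:823  35:1285  36:660
Giant step factor: 553^(-37) ≡ 1134 (mod 1327).
Scan 417·1134^i mod 1327 for i = 0, 1, …:
  i=0: 417   i=1: 466   i=2: 298   i=3: 874
  i=4: 1174   i=5: 335   i=6: 368   i=7: 634
  i=8: 1049   i=9: 574     …   i=19: 241
  i=20: 1259
Match at i=20, j=5: x = 20·37 + 5 = 745.

745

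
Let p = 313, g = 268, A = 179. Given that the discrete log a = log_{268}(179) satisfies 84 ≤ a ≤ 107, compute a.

Compute 268^84 mod 313 = 33, then multiply by 268 repeatedly:
  268^84=33  268^85=80  268^86=156  268^87=179
Found 179 at exponent 87.

87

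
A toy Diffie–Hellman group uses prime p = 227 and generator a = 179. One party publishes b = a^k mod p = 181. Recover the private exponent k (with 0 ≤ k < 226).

Successive powers of 179 modulo 227:
  179^0=1  179^1=179  179^2=34  179^3=184  179^4=21  179^5=127
  179^6=33  179^7=5  179^8=214  179^9=170  179^10=12  179^11=105
  179^12=181
So 179^12 ≡ 181 (mod 227), giving k = 12.

12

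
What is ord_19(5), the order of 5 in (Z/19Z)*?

9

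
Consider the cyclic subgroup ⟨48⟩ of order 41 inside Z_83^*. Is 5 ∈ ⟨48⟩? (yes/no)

5 ∈ ⟨48⟩ iff 5^41 ≡ 1 (mod 83), since |⟨48⟩| = 41.
5^41 mod 83 = 82.
Since 82 ≠ 1, 5 does not lie in the subgroup.

no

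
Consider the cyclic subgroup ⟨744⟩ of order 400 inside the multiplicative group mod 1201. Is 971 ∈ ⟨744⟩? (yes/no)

971 ∈ ⟨744⟩ iff 971^400 ≡ 1 (mod 1201), since |⟨744⟩| = 400.
971^400 mod 1201 = 1.
Since 1 = 1, 971 lies in the subgroup.

yes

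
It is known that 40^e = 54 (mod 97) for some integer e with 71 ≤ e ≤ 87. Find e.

76

Compute 40^71 mod 97 = 83, then multiply by 40 repeatedly:
  40^71=83  40^72=22  40^73=7  40^74=86  40^75=45
  40^76=54
Found 54 at exponent 76.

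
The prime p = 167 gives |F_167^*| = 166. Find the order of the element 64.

The order of 64 must divide p − 1 = 166 = 2 · 83.
Divisors: 1, 2, 83, 166.
Check each in increasing order: 64^1 ≡ 64;  64^2 ≡ 88;  64^83 ≡ 1.
Smallest exponent giving 1 is 83.

83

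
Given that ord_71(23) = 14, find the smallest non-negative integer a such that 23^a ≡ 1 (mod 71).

0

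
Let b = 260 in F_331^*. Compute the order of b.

The order of 260 must divide p − 1 = 330 = 2 · 3 · 5 · 11.
Divisors: 1, 2, 3, 5, 6, 10, 11, 15, 22, 30, 33, 55, 66, 110, 165, 330.
Check each in increasing order: 260^1 ≡ 260;  260^2 ≡ 76;  260^3 ≡ 231;  260^5 ≡ 13;  260^6 ≡ 70;  260^10 ≡ 169;  260^11 ≡ 248;  260^15 ≡ 211;  260^22 ≡ 269;  260^30 ≡ 167;  260^33 ≡ 181;  260^55 ≡ 32;  260^66 ≡ 323;  260^110 ≡ 31;  260^165 ≡ 330;  260^330 ≡ 1.
Smallest exponent giving 1 is 330.

330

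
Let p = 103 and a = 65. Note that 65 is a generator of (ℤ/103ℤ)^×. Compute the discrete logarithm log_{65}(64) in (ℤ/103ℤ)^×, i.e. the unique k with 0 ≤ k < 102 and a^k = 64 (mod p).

Baby-step giant-step with m = ceil(sqrt(102)) = 11.
Baby table (65^j mod 103 for j=0..10):
  0:1  1:65  2:2  3:27  4:4  5:54  6:8  7:5
  8:16  9:10  10:32
Giant step factor: 65^(-11) ≡ 67 (mod 103).
Scan 64·67^i mod 103 for i = 0, 1, …:
  i=0: 64   i=1: 65
Match at i=1, j=1: k = 1·11 + 1 = 12.

12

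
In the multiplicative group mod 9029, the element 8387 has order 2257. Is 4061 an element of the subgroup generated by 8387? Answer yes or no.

yes

4061 ∈ ⟨8387⟩ iff 4061^2257 ≡ 1 (mod 9029), since |⟨8387⟩| = 2257.
4061^2257 mod 9029 = 1.
Since 1 = 1, 4061 lies in the subgroup.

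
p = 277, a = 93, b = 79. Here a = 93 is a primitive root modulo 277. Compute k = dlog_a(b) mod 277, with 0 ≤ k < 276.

Baby-step giant-step with m = ceil(sqrt(276)) = 17.
Baby table (93^j mod 277 for j=0..16):
  0:1  1:93  2:62  3:226  4:243  5:162  6:108  7:72
  8:48  9:32  10:206  11:45  12:30  13:20  14:198  15:132
  16:88
Giant step factor: 93^(-17) ≡ 266 (mod 277).
Scan 79·266^i mod 277 for i = 0, 1, …:
  i=0: 79   i=1: 239   i=2: 141   i=3: 111
  i=4: 164   i=5: 135   i=6: 177   i=7: 269
  i=8: 88
Match at i=8, j=16: k = 8·17 + 16 = 152.

152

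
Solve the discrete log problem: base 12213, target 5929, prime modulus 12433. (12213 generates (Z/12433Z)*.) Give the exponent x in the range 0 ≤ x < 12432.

5576

Baby-step giant-step with m = ceil(sqrt(12432)) = 112.
Baby table (12213^j mod 12433 for j=0..111):
  0:1  1:12213  2:11101  3:7081  4:8738  5:4755  6:10705  7:7170
  8:1591  9:10537  10:6831  11:1573  12:2064  13:5941  14:10878  15:6409
  16:7382  17:4683  18:1679  19:3610  20:1512  21:3051  22:162  23:1659
  24:8010  25:3286  26:10627  27:11897  28:6023  29:5271  30:9082  31:3673
  32:85  33:6166  34:11110  35:5101  36:9183  37:6319  38:2316  39:233
  40:10905  41:469  42:8717  43:9375  44:1378  45:7665  46:4588  47:10146
  48:5820  49:199  50:5952  51:8458  52:4190  53:10675  54:1337  55:4252
  56:9468  57:5784  58:8119  59:4172  60:2202  61:447  62:1124  63:1380
  64:7225  65:1924  66:11875  67:10863  68:9709  69:2496  70:10365  71:7372
  72:6883  73:2566  74:7398  75:1163  76:5233  77:5009  78:4557  79:4533
  80:9813  81:4482  82:8600  83:10249  84:8026  85:12199  86:1748  87:863
  88:9068  89:6753  90:6300  91:6496  92:675  93:696  94:8509  95:5403
  96:4908  97:1911  98:2302  99:3313  100:4687  101:799  102:10715  103:4970
  104:704  105:6749  106:7180  107:11824  108:9650  109:3043  110:1922  111:12315
Giant step factor: 12213^(-112) ≡ 11467 (mod 12433).
Scan 5929·11467^i mod 12433 for i = 0, 1, …:
  i=0: 5929   i=1: 4199   i=2: 9357   i=3: 12362
  i=4: 6421   i=5: 1381   i=6: 8718   i=7: 7986
  i=8: 6417   i=9: 5245     …   i=48: 11291
  i=49: 9068
Match at i=49, j=88: x = 49·112 + 88 = 5576.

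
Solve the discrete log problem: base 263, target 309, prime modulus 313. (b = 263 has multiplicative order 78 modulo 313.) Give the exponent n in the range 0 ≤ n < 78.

2

Successive powers of 263 modulo 313:
  263^0=1  263^1=263  263^2=309
So 263^2 ≡ 309 (mod 313), giving n = 2.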